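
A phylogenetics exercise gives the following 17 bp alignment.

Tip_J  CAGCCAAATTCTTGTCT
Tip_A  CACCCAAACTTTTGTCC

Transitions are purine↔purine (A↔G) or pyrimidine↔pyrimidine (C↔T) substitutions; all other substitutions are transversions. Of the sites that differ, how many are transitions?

3

Mismatches occur at site 3 (G/C, transversion), site 9 (T/C, transition), site 11 (C/T, transition), site 17 (T/C, transition).
Of the 4 differences, 3 transitions and 1 transversion, so the answer is 3.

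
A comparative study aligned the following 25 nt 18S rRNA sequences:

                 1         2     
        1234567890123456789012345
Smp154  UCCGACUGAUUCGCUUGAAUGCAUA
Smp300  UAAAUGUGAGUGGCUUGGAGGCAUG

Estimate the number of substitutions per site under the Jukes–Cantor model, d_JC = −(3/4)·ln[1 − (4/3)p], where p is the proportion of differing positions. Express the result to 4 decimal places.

0.5716

Mismatches occur at site 2 (C/A), site 3 (C/A), site 4 (G/A), site 5 (A/U), site 6 (C/G), site 10 (U/G), site 12 (C/G), site 18 (A/G), site 20 (U/G), site 25 (A/G).
p = 10/25 = 0.400000.
d = −0.75 · ln(1 − (4/3)·0.400000) = −0.75 · ln(0.466667) = −0.75 · (-0.762139) = 0.5716.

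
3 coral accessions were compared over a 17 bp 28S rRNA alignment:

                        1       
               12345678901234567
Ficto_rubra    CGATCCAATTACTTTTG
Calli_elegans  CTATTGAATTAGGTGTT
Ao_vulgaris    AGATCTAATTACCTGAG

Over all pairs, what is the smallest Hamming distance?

Pairwise Hamming distances:
  Ficto_rubra vs Calli_elegans: 7
  Ficto_rubra vs Ao_vulgaris: 5
  Calli_elegans vs Ao_vulgaris: 8
The smallest is 5, between Ficto_rubra and Ao_vulgaris.

5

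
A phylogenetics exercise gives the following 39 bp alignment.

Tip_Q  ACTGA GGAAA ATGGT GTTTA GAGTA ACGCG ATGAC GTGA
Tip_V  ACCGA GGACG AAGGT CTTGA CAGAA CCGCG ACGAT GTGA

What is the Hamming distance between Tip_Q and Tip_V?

The sequences differ at positions 3 (T/C), 9 (A/C), 10 (A/G), 12 (T/A), 16 (G/C), 19 (T/G), 21 (G/C), 24 (T/A), 26 (A/C), 32 (T/C), 35 (C/T).
That gives 11 mismatches out of 39 aligned sites, so the Hamming distance is 11.

11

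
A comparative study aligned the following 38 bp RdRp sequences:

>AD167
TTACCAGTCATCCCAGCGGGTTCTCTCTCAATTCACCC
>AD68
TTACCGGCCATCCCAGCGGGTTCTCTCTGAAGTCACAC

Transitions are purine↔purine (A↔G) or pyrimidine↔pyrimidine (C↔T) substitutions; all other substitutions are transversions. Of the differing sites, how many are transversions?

3

Differing sites — 6:A/G (Ti); 8:T/C (Ti); 29:C/G (Tv); 32:T/G (Tv); 37:C/A (Tv).
Of the 5 differences, 2 transitions and 3 transversions, so the answer is 3.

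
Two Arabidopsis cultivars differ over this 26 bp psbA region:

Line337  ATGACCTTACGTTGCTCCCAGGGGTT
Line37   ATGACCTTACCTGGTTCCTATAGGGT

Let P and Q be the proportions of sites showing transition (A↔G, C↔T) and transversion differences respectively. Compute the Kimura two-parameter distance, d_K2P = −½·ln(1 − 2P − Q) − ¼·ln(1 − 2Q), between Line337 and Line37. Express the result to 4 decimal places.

0.3347

Mismatches occur at site 11 (G→C, transversion), site 13 (T→G, transversion), site 15 (C→T, transition), site 19 (C→T, transition), site 21 (G→T, transversion), site 22 (G→A, transition), site 25 (T→G, transversion).
Of the 7 differences, 3 transitions and 4 transversions over 26 sites: P = 3/26 = 0.115385, Q = 4/26 = 0.153846.
d = −0.5·ln(0.615384) − 0.25·ln(0.692308) = −0.5·(-0.485509) − 0.25·(-0.367724) = 0.3347.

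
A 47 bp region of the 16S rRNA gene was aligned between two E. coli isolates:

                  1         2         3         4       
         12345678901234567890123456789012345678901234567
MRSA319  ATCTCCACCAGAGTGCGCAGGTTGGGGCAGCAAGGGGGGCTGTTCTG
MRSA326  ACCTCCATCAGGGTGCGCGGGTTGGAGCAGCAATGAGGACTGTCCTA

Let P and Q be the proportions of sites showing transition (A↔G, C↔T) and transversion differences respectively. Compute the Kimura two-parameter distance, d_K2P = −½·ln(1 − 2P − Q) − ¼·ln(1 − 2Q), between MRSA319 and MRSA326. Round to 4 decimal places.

Mismatches occur at site 2 (T/C, transition), site 8 (C/T, transition), site 12 (A/G, transition), site 19 (A/G, transition), site 26 (G/A, transition), site 34 (G/T, transversion), site 36 (G/A, transition), site 39 (G/A, transition), site 44 (T/C, transition), site 47 (G/A, transition).
Of the 10 differences, 9 transitions and 1 transversion over 47 sites: P = 9/47 = 0.191489, Q = 1/47 = 0.021277.
d = −0.5·ln(0.595745) − 0.25·ln(0.957446) = −0.5·(-0.517943) − 0.25·(-0.043486) = 0.2698.

0.2698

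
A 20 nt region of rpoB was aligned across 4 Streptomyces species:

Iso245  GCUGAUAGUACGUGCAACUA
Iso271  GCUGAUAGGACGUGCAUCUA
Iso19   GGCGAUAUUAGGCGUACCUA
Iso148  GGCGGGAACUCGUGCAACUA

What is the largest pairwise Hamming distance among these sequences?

Pairwise Hamming distances:
  Iso245 vs Iso271: 2
  Iso245 vs Iso19: 7
  Iso245 vs Iso148: 7
  Iso271 vs Iso19: 8
  Iso271 vs Iso148: 8
  Iso19 vs Iso148: 9
The largest is 9, between Iso19 and Iso148.

9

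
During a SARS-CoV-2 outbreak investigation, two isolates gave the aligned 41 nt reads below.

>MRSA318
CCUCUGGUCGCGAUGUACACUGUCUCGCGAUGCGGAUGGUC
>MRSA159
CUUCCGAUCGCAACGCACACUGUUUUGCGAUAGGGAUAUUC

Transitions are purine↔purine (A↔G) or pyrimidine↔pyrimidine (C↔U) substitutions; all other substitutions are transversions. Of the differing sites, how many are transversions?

2

Differing sites — 2:C/U (Ti); 5:U/C (Ti); 7:G/A (Ti); 12:G/A (Ti); 14:U/C (Ti); 16:U/C (Ti); 24:C/U (Ti); 26:C/U (Ti); 32:G/A (Ti); 33:C/G (Tv); 38:G/A (Ti); 39:G/U (Tv).
Of the 12 differences, 10 transitions and 2 transversions, so the answer is 2.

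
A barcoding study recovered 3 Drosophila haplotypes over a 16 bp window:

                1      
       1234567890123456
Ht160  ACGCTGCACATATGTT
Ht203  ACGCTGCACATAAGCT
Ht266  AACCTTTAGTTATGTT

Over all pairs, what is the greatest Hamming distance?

8

Pairwise Hamming distances:
  Ht160 vs Ht203: 2
  Ht160 vs Ht266: 6
  Ht203 vs Ht266: 8
The largest is 8, between Ht203 and Ht266.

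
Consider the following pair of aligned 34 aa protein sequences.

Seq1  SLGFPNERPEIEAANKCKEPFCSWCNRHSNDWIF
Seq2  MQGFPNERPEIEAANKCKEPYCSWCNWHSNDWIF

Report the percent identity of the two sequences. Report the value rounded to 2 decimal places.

88.24%

The sequences differ at positions 1 (S/M), 2 (L/Q), 21 (F/Y), 27 (R/W).
30 of the 34 sites match, so the percent identity is 30/34 × 100 = 88.24%.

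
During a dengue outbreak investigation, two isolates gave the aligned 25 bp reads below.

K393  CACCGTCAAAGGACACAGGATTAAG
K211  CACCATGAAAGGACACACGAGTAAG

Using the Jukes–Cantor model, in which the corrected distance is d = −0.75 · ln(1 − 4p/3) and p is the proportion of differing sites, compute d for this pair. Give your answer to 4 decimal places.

0.1800

Differing sites — 5:G/A; 7:C/G; 18:G/C; 21:T/G.
p = 4/25 = 0.160000.
d = −0.75 · ln(1 − (4/3)·0.160000) = −0.75 · ln(0.786667) = −0.75 · (-0.239950) = 0.1800.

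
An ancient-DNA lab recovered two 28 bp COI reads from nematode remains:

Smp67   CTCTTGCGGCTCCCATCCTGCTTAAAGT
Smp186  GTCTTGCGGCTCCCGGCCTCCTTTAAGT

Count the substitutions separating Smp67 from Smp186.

5

The sequences differ at positions 1 (C/G), 15 (A/G), 16 (T/G), 20 (G/C), 24 (A/T).
That gives 5 mismatches out of 28 aligned sites, so the Hamming distance is 5.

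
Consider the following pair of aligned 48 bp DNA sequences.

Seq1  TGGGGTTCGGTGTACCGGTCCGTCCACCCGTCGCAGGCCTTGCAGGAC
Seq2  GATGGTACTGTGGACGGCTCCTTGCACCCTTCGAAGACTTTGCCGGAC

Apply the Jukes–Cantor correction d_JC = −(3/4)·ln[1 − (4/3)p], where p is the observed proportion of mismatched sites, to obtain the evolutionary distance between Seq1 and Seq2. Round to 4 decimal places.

Differing sites — 1:T/G; 2:G/A; 3:G/T; 7:T/A; 9:G/T; 13:T/G; 16:C/G; 18:G/C; 22:G/T; 24:C/G; 30:G/T; 34:C/A; 37:G/A; 39:C/T; 44:A/C.
p = 15/48 = 0.312500.
d = −0.75 · ln(1 − (4/3)·0.312500) = −0.75 · ln(0.583333) = −0.75 · (-0.538997) = 0.4042.

0.4042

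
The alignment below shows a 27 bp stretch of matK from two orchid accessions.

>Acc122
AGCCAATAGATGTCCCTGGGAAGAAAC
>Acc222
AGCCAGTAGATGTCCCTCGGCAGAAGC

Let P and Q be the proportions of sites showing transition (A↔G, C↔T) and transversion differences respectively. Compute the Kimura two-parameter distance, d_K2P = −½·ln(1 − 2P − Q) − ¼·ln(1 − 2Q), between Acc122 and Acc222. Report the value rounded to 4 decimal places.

0.1657

The sequences differ at positions 6 (A/G, transition), 18 (G/C, transversion), 21 (A/C, transversion), 26 (A/G, transition).
Of the 4 differences, 2 transitions and 2 transversions over 27 sites: P = 2/27 = 0.074074, Q = 2/27 = 0.074074.
d = −0.5·ln(0.777778) − 0.25·ln(0.851852) = −0.5·(-0.251314) − 0.25·(-0.160342) = 0.1657.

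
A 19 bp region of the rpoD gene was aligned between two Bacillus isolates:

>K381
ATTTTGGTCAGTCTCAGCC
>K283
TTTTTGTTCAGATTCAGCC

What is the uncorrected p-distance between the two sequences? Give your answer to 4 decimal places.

0.2105

The sequences differ at positions 1 (A/T), 7 (G/T), 12 (T/A), 13 (C/T).
There are 4 differences over 19 sites, so p = 4/19 = 0.2105.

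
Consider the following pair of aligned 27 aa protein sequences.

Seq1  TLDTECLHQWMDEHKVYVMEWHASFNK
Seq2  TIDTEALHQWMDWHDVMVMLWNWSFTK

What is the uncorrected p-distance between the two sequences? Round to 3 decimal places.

Mismatches occur at site 2 (L/I), site 6 (C/A), site 13 (E/W), site 15 (K/D), site 17 (Y/M), site 20 (E/L), site 22 (H/N), site 23 (A/W), site 26 (N/T).
There are 9 differences over 27 sites, so p = 9/27 = 0.333.

0.333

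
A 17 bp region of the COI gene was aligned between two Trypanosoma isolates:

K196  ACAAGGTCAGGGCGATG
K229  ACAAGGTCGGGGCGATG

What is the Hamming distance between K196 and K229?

A single mismatch occurs at site 9 (A↔G).
That gives 1 mismatch out of 17 aligned sites, so the Hamming distance is 1.

1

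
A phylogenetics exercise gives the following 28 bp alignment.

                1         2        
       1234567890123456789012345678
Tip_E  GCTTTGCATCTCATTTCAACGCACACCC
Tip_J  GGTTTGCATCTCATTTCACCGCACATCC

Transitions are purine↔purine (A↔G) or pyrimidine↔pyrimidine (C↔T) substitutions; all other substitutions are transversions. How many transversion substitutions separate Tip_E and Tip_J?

Mismatches occur at site 2 (C/G, transversion), site 19 (A/C, transversion), site 26 (C/T, transition).
Of the 3 differences, 1 transition and 2 transversions, so the answer is 2.

2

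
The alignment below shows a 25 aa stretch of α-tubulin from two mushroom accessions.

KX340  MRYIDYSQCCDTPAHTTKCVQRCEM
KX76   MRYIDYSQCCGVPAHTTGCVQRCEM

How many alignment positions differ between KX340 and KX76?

3

Differing sites — 11:D/G; 12:T/V; 18:K/G.
That gives 3 mismatches out of 25 aligned sites, so the Hamming distance is 3.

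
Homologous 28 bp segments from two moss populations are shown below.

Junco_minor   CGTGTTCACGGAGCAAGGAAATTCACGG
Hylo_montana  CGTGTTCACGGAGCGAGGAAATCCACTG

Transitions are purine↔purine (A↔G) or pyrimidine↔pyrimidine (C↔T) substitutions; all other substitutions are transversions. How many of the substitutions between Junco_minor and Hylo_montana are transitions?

Mismatches occur at site 15 (A↔G, transition), site 23 (T↔C, transition), site 27 (G↔T, transversion).
Of the 3 differences, 2 transitions and 1 transversion, so the answer is 2.

2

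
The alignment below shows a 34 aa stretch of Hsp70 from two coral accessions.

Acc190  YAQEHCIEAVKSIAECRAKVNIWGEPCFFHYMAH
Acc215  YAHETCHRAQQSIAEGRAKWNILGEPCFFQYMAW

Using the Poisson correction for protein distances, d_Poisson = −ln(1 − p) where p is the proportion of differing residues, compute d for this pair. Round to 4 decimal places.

The sequences differ at positions 3 (Q/H), 5 (H/T), 7 (I/H), 8 (E/R), 10 (V/Q), 11 (K/Q), 16 (C/G), 20 (V/W), 23 (W/L), 30 (H/Q), 34 (H/W).
p = 11/34 = 0.323529.
d = −ln(1 − 0.323529) = −ln(0.676471) = 0.3909.

0.3909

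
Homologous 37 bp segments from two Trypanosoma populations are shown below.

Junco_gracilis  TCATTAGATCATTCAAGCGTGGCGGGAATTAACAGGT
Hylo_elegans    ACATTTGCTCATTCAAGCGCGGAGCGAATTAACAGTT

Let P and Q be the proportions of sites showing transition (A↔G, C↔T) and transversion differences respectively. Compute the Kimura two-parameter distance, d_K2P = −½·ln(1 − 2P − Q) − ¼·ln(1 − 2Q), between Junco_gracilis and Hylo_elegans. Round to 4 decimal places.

0.2198

Differing sites — 1:T/A (Tv); 6:A/T (Tv); 8:A/C (Tv); 20:T/C (Ti); 23:C/A (Tv); 25:G/C (Tv); 36:G/T (Tv).
Of the 7 differences, 1 transition and 6 transversions over 37 sites: P = 1/37 = 0.027027, Q = 6/37 = 0.162162.
d = −0.5·ln(0.783784) − 0.25·ln(0.675676) = −0.5·(-0.243622) − 0.25·(-0.392042) = 0.2198.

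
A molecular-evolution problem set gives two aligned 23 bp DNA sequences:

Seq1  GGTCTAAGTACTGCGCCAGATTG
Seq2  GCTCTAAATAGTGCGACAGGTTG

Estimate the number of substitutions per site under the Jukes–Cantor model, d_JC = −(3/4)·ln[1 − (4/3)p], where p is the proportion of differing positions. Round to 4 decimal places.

Mismatches occur at site 2 (G/C), site 8 (G/A), site 11 (C/G), site 16 (C/A), site 20 (A/G).
p = 5/23 = 0.217391.
d = −0.75 · ln(1 − (4/3)·0.217391) = −0.75 · ln(0.710145) = −0.75 · (-0.342286) = 0.2567.

0.2567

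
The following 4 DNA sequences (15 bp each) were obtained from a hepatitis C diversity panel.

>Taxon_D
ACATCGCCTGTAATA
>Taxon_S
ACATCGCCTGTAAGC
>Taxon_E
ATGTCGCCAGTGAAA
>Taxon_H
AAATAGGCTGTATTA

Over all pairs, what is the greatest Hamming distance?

8

Pairwise Hamming distances:
  Taxon_D vs Taxon_S: 2
  Taxon_D vs Taxon_E: 5
  Taxon_D vs Taxon_H: 4
  Taxon_S vs Taxon_E: 6
  Taxon_S vs Taxon_H: 6
  Taxon_E vs Taxon_H: 8
The largest is 8, between Taxon_E and Taxon_H.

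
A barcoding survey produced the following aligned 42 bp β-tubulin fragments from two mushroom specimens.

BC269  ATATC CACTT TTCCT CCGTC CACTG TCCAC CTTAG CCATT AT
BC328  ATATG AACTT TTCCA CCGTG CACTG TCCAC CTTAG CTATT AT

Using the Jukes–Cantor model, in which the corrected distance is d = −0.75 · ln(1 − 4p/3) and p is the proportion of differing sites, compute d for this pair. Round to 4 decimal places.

0.1296

The sequences differ at positions 5 (C/G), 6 (C/A), 15 (T/A), 20 (C/G), 37 (C/T).
p = 5/42 = 0.119048.
d = −0.75 · ln(1 − (4/3)·0.119048) = −0.75 · ln(0.841269) = −0.75 · (-0.172844) = 0.1296.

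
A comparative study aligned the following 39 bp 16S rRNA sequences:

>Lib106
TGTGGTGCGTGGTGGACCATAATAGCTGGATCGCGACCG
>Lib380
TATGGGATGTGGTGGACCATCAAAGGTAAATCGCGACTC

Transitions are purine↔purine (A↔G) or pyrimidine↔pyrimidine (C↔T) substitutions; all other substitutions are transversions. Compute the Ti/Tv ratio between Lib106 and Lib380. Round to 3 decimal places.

Mismatches occur at site 2 (G→A, transition), site 6 (T→G, transversion), site 7 (G→A, transition), site 8 (C→T, transition), site 21 (A→C, transversion), site 23 (T→A, transversion), site 26 (C→G, transversion), site 28 (G→A, transition), site 29 (G→A, transition), site 38 (C→T, transition), site 39 (G→C, transversion).
Of the 11 differences, 6 transitions and 5 transversions, so Ti/Tv = 6/5 = 1.200.

1.200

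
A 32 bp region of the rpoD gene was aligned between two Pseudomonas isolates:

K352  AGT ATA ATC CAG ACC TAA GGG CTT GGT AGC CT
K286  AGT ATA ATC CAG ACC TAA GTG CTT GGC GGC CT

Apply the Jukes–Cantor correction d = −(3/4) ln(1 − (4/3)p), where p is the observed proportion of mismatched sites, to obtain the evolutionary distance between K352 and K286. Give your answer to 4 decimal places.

The sequences differ at positions 20 (G/T), 27 (T/C), 28 (A/G).
p = 3/32 = 0.093750.
d = −0.75 · ln(1 − (4/3)·0.093750) = −0.75 · ln(0.875000) = −0.75 · (-0.133531) = 0.1001.

0.1001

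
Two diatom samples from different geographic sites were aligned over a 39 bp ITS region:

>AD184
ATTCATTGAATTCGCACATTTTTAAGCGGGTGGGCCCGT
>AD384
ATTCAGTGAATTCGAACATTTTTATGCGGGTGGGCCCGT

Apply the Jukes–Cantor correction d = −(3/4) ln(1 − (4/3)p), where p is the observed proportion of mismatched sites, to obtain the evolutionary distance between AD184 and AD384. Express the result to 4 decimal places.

0.0812

The sequences differ at positions 6 (T/G), 15 (C/A), 25 (A/T).
p = 3/39 = 0.076923.
d = −0.75 · ln(1 − (4/3)·0.076923) = −0.75 · ln(0.897436) = −0.75 · (-0.108213) = 0.0812.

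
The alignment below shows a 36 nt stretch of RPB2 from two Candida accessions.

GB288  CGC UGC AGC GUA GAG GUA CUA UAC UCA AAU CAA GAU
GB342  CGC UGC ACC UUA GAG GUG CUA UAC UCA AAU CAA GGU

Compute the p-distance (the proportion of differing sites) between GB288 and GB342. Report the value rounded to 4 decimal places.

0.1111

Differing sites — 8:G/C; 10:G/U; 18:A/G; 35:A/G.
There are 4 differences over 36 sites, so p = 4/36 = 0.1111.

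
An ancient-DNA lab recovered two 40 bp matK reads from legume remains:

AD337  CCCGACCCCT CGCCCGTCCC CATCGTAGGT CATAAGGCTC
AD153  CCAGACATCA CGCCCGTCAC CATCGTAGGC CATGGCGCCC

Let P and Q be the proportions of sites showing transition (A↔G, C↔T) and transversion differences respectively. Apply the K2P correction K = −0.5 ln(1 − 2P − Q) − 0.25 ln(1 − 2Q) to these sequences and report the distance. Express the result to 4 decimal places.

0.3069

Differing sites — 3:C/A (Tv); 7:C/A (Tv); 8:C/T (Ti); 10:T/A (Tv); 19:C/A (Tv); 30:T/C (Ti); 34:A/G (Ti); 35:A/G (Ti); 36:G/C (Tv); 39:T/C (Ti).
Of the 10 differences, 5 transitions and 5 transversions over 40 sites: P = 5/40 = 0.125000, Q = 5/40 = 0.125000.
d = −0.5·ln(0.625000) − 0.25·ln(0.750000) = −0.5·(-0.470004) − 0.25·(-0.287682) = 0.3069.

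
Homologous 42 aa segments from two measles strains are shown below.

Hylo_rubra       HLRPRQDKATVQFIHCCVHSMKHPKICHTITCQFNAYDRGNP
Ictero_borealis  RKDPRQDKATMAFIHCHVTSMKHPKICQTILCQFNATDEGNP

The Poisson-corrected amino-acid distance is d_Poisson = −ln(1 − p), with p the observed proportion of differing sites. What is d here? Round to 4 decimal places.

0.3037

Mismatches occur at site 1 (H/R), site 2 (L/K), site 3 (R/D), site 11 (V/M), site 12 (Q/A), site 17 (C/H), site 19 (H/T), site 28 (H/Q), site 31 (T/L), site 37 (Y/T), site 39 (R/E).
p = 11/42 = 0.261905.
d = −ln(1 − 0.261905) = −ln(0.738095) = 0.3037.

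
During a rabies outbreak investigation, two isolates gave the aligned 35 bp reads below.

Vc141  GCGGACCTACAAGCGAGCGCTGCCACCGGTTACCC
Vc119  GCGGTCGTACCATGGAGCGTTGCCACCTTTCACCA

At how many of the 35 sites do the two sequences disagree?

Differing sites — 5:A/T; 7:C/G; 11:A/C; 13:G/T; 14:C/G; 20:C/T; 28:G/T; 29:G/T; 31:T/C; 35:C/A.
That gives 10 mismatches out of 35 aligned sites, so the Hamming distance is 10.

10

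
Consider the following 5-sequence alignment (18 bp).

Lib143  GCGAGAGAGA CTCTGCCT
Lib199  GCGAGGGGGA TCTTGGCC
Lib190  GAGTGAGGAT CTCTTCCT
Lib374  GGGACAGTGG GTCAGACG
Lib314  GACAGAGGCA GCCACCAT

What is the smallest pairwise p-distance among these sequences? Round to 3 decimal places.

Pairwise Hamming distances:
  Lib143 vs Lib199: 7
  Lib143 vs Lib190: 6
  Lib143 vs Lib374: 8
  Lib143 vs Lib314: 9
  Lib199 vs Lib190: 11
  Lib199 vs Lib374: 11
  Lib199 vs Lib314: 11
  Lib190 vs Lib374: 11
  Lib190 vs Lib314: 9
  Lib374 vs Lib314: 11
The smallest is 6 mismatches, between Lib143 and Lib190; p = 6/18 = 0.333.

0.333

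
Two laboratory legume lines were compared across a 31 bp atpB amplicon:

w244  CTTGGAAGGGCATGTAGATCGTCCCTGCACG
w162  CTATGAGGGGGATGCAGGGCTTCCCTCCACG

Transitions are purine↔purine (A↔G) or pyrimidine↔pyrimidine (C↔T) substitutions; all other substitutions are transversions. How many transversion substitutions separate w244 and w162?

6

The sequences differ at positions 3 (T/A, transversion), 4 (G/T, transversion), 7 (A/G, transition), 11 (C/G, transversion), 15 (T/C, transition), 18 (A/G, transition), 19 (T/G, transversion), 21 (G/T, transversion), 27 (G/C, transversion).
Of the 9 differences, 3 transitions and 6 transversions, so the answer is 6.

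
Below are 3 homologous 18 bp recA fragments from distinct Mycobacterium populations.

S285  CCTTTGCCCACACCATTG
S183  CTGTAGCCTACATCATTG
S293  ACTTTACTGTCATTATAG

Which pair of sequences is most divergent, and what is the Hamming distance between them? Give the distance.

10

Pairwise Hamming distances:
  S285 vs S183: 5
  S285 vs S293: 8
  S183 vs S293: 10
The largest is 10, between S183 and S293.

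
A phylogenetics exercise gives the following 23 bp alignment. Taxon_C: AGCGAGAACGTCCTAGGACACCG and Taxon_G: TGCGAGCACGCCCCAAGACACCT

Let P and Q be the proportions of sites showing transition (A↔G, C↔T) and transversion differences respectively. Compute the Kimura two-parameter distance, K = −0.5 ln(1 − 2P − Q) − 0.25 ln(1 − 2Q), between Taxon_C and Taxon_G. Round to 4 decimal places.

0.3238

The sequences differ at positions 1 (A/T, transversion), 7 (A/C, transversion), 11 (T/C, transition), 14 (T/C, transition), 16 (G/A, transition), 23 (G/T, transversion).
Of the 6 differences, 3 transitions and 3 transversions over 23 sites: P = 3/23 = 0.130435, Q = 3/23 = 0.130435.
d = −0.5·ln(0.608695) − 0.25·ln(0.739130) = −0.5·(-0.496438) − 0.25·(-0.302281) = 0.3238.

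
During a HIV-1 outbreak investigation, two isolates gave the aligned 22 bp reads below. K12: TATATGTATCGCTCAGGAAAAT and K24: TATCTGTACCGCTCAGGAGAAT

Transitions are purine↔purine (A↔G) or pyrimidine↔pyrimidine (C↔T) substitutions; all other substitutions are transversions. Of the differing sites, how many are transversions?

Differing sites — 4:A/C (Tv); 9:T/C (Ti); 19:A/G (Ti).
Of the 3 differences, 2 transitions and 1 transversion, so the answer is 1.

1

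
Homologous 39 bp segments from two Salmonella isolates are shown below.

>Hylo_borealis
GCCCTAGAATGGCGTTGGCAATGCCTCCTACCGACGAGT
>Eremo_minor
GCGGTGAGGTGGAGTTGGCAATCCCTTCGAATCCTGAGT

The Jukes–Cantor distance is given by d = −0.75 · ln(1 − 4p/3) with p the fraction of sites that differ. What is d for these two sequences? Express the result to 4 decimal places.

The sequences differ at positions 3 (C/G), 4 (C/G), 6 (A/G), 7 (G/A), 8 (A/G), 9 (A/G), 13 (C/A), 23 (G/C), 27 (C/T), 29 (T/G), 31 (C/A), 32 (C/T), 33 (G/C), 34 (A/C), 35 (C/T).
p = 15/39 = 0.384615.
d = −0.75 · ln(1 − (4/3)·0.384615) = −0.75 · ln(0.487180) = −0.75 · (-0.719122) = 0.5393.

0.5393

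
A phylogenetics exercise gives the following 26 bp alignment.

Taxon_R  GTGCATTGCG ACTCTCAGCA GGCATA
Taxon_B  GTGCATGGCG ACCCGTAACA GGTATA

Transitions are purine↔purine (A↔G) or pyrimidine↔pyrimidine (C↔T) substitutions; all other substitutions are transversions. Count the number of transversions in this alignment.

Differing sites — 7:T/G (Tv); 13:T/C (Ti); 15:T/G (Tv); 16:C/T (Ti); 18:G/A (Ti); 23:C/T (Ti).
Of the 6 differences, 4 transitions and 2 transversions, so the answer is 2.

2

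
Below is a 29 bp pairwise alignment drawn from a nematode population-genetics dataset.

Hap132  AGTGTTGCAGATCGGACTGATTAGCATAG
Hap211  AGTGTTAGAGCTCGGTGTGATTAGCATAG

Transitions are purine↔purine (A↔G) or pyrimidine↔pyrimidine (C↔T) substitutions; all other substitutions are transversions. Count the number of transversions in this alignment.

4

Mismatches occur at site 7 (G→A, transition), site 8 (C→G, transversion), site 11 (A→C, transversion), site 16 (A→T, transversion), site 17 (C→G, transversion).
Of the 5 differences, 1 transition and 4 transversions, so the answer is 4.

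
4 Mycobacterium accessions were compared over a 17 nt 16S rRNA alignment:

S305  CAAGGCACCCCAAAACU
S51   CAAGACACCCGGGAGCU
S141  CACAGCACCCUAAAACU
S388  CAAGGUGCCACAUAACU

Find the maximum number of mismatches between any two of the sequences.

8

Pairwise Hamming distances:
  S305 vs S51: 5
  S305 vs S141: 3
  S305 vs S388: 4
  S51 vs S141: 7
  S51 vs S388: 8
  S141 vs S388: 7
The largest is 8, between S51 and S388.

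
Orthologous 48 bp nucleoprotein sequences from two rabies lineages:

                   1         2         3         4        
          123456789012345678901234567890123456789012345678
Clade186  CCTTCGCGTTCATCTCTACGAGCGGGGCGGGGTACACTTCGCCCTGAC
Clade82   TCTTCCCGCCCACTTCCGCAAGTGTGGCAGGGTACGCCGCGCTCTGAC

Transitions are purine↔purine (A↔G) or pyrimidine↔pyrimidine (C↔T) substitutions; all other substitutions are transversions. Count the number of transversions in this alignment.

Mismatches occur at site 1 (C→T, transition), site 6 (G→C, transversion), site 9 (T→C, transition), site 10 (T→C, transition), site 13 (T→C, transition), site 14 (C→T, transition), site 17 (T→C, transition), site 18 (A→G, transition), site 20 (G→A, transition), site 23 (C→T, transition), site 25 (G→T, transversion), site 29 (G→A, transition), site 36 (A→G, transition), site 38 (T→C, transition), site 39 (T→G, transversion), site 43 (C→T, transition).
Of the 16 differences, 13 transitions and 3 transversions, so the answer is 3.

3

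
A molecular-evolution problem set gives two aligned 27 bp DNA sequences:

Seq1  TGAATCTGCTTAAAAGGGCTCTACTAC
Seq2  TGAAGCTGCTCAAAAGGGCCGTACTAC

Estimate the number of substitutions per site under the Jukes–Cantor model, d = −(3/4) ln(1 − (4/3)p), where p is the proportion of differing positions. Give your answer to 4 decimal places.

0.1650

Differing sites — 5:T/G; 11:T/C; 20:T/C; 21:C/G.
p = 4/27 = 0.148148.
d = −0.75 · ln(1 − (4/3)·0.148148) = −0.75 · ln(0.802469) = −0.75 · (-0.220062) = 0.1650.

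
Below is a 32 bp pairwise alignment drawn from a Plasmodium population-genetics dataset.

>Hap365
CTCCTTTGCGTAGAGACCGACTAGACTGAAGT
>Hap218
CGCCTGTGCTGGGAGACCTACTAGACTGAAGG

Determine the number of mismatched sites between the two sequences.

The sequences differ at positions 2 (T/G), 6 (T/G), 10 (G/T), 11 (T/G), 12 (A/G), 19 (G/T), 32 (T/G).
That gives 7 mismatches out of 32 aligned sites, so the Hamming distance is 7.

7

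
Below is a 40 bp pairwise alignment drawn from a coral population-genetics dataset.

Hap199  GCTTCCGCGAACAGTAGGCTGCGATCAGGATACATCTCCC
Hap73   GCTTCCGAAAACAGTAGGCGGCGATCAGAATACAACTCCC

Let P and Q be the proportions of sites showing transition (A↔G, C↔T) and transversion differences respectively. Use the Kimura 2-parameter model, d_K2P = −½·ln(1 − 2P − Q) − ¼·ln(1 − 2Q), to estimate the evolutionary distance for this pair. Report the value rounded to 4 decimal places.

0.1368

Differing sites — 8:C/A (Tv); 9:G/A (Ti); 20:T/G (Tv); 29:G/A (Ti); 35:T/A (Tv).
Of the 5 differences, 2 transitions and 3 transversions over 40 sites: P = 2/40 = 0.050000, Q = 3/40 = 0.075000.
d = −0.5·ln(0.825000) − 0.25·ln(0.850000) = −0.5·(-0.192372) − 0.25·(-0.162519) = 0.1368.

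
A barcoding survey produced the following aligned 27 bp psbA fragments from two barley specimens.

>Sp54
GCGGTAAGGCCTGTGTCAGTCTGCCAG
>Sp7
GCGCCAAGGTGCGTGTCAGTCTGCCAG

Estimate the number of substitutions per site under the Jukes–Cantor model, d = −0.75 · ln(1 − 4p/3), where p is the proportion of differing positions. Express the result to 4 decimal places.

0.2127

Mismatches occur at site 4 (G→C), site 5 (T→C), site 10 (C→T), site 11 (C→G), site 12 (T→C).
p = 5/27 = 0.185185.
d = −0.75 · ln(1 − (4/3)·0.185185) = −0.75 · ln(0.753087) = −0.75 · (-0.283575) = 0.2127.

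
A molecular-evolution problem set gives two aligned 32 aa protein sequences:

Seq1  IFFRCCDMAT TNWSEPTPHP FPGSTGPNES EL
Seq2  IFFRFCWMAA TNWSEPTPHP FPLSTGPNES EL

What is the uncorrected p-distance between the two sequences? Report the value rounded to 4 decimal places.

0.1250

Differing sites — 5:C/F; 7:D/W; 10:T/A; 23:G/L.
There are 4 differences over 32 sites, so p = 4/32 = 0.1250.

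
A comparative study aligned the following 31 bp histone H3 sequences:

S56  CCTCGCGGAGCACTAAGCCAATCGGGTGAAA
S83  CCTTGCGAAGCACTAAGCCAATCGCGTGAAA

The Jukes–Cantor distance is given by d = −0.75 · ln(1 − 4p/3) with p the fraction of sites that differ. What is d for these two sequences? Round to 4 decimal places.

Mismatches occur at site 4 (C/T), site 8 (G/A), site 25 (G/C).
p = 3/31 = 0.096774.
d = −0.75 · ln(1 − (4/3)·0.096774) = −0.75 · ln(0.870968) = −0.75 · (-0.138150) = 0.1036.

0.1036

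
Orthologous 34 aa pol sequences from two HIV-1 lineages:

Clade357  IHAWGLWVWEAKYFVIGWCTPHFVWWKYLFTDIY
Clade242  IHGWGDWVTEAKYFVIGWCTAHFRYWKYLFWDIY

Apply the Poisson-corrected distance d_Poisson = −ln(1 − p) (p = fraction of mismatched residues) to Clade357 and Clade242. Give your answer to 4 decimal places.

The sequences differ at positions 3 (A/G), 6 (L/D), 9 (W/T), 21 (P/A), 24 (V/R), 25 (W/Y), 31 (T/W).
p = 7/34 = 0.205882.
d = −ln(1 − 0.205882) = −ln(0.794118) = 0.2305.

0.2305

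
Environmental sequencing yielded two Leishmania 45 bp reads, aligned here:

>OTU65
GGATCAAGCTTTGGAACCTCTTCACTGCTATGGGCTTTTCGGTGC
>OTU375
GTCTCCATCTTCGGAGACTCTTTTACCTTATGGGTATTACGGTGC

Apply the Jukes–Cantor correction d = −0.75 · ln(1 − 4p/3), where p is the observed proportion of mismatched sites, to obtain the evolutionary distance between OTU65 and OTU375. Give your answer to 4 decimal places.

0.4819

The sequences differ at positions 2 (G/T), 3 (A/C), 6 (A/C), 8 (G/T), 12 (T/C), 16 (A/G), 17 (C/A), 23 (C/T), 24 (A/T), 25 (C/A), 26 (T/C), 27 (G/C), 28 (C/T), 35 (C/T), 36 (T/A), 39 (T/A).
p = 16/45 = 0.355556.
d = −0.75 · ln(1 − (4/3)·0.355556) = −0.75 · ln(0.525925) = −0.75 · (-0.642597) = 0.4819.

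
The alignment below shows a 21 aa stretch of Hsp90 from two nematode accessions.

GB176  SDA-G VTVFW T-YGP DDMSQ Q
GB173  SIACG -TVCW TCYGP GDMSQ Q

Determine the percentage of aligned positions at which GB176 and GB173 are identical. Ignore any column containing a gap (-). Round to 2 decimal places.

83.33%

Excluding the 3 gap columns leaves 18 comparable sites.
Mismatches occur at site 2 (D↔I), site 9 (F↔C), site 16 (D↔G).
15 of the 18 comparable sites match, so the percent identity is 15/18 × 100 = 83.33%.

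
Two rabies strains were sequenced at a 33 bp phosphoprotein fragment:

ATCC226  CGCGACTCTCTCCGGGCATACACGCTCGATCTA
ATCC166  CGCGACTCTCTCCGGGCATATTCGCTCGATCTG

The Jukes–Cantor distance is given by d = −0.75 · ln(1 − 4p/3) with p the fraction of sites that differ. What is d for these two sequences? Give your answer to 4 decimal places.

0.0969

Differing sites — 21:C/T; 22:A/T; 33:A/G.
p = 3/33 = 0.090909.
d = −0.75 · ln(1 − (4/3)·0.090909) = −0.75 · ln(0.878788) = −0.75 · (-0.129212) = 0.0969.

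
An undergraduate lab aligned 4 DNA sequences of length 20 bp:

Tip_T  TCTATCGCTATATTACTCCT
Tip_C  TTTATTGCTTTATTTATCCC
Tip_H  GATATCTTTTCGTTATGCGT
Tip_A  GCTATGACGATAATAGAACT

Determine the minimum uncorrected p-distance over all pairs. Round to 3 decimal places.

Pairwise Hamming distances:
  Tip_T vs Tip_C: 6
  Tip_T vs Tip_H: 10
  Tip_T vs Tip_A: 8
  Tip_C vs Tip_H: 12
  Tip_C vs Tip_A: 12
  Tip_H vs Tip_A: 13
The smallest is 6 mismatches, between Tip_T and Tip_C; p = 6/20 = 0.300.

0.300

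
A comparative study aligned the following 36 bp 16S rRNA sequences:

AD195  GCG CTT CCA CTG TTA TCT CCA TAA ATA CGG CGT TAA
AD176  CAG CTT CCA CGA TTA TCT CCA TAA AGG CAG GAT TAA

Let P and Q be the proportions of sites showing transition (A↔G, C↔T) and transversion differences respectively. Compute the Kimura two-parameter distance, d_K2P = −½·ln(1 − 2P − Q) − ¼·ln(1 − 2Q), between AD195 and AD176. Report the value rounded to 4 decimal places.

0.3054

Mismatches occur at site 1 (G→C, transversion), site 2 (C→A, transversion), site 11 (T→G, transversion), site 12 (G→A, transition), site 26 (T→G, transversion), site 27 (A→G, transition), site 29 (G→A, transition), site 31 (C→G, transversion), site 32 (G→A, transition).
Of the 9 differences, 4 transitions and 5 transversions over 36 sites: P = 4/36 = 0.111111, Q = 5/36 = 0.138889.
d = −0.5·ln(0.638889) − 0.25·ln(0.722222) = −0.5·(-0.448025) − 0.25·(-0.325423) = 0.3054.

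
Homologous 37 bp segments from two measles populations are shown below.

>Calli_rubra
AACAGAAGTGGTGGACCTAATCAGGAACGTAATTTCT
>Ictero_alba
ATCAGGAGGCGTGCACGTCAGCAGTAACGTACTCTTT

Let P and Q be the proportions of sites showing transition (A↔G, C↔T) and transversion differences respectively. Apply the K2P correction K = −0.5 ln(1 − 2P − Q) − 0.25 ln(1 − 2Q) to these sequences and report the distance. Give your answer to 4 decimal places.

0.4266

The sequences differ at positions 2 (A/T, transversion), 6 (A/G, transition), 9 (T/G, transversion), 10 (G/C, transversion), 14 (G/C, transversion), 17 (C/G, transversion), 19 (A/C, transversion), 21 (T/G, transversion), 25 (G/T, transversion), 32 (A/C, transversion), 34 (T/C, transition), 36 (C/T, transition).
Of the 12 differences, 3 transitions and 9 transversions over 37 sites: P = 3/37 = 0.081081, Q = 9/37 = 0.243243.
d = −0.5·ln(0.594595) − 0.25·ln(0.513514) = −0.5·(-0.519875) − 0.25·(-0.666478) = 0.4266.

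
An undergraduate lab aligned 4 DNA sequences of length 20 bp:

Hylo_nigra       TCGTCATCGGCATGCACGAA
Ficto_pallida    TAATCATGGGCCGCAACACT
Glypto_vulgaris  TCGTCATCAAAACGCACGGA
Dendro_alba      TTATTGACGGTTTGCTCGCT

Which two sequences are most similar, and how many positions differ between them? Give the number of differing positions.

Pairwise Hamming distances:
  Hylo_nigra vs Ficto_pallida: 10
  Hylo_nigra vs Glypto_vulgaris: 5
  Hylo_nigra vs Dendro_alba: 10
  Ficto_pallida vs Glypto_vulgaris: 13
  Ficto_pallida vs Dendro_alba: 12
  Glypto_vulgaris vs Dendro_alba: 13
The smallest is 5, between Hylo_nigra and Glypto_vulgaris.

5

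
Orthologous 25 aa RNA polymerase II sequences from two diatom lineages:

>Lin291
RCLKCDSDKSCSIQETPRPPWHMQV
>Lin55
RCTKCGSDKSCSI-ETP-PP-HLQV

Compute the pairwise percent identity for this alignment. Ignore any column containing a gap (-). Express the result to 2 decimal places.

Excluding the 3 gap columns leaves 22 comparable sites.
Mismatches occur at site 3 (L→T), site 6 (D→G), site 23 (M→L).
19 of the 22 comparable sites match, so the percent identity is 19/22 × 100 = 86.36%.

86.36%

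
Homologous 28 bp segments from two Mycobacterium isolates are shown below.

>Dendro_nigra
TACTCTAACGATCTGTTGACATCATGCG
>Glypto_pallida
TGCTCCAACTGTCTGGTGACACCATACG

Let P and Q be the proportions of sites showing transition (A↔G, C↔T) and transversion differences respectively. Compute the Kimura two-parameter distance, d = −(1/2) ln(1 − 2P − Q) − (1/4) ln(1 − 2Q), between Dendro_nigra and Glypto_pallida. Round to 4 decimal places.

0.3183

The sequences differ at positions 2 (A/G, transition), 6 (T/C, transition), 10 (G/T, transversion), 11 (A/G, transition), 16 (T/G, transversion), 22 (T/C, transition), 26 (G/A, transition).
Of the 7 differences, 5 transitions and 2 transversions over 28 sites: P = 5/28 = 0.178571, Q = 2/28 = 0.071429.
d = −0.5·ln(0.571429) − 0.25·ln(0.857142) = −0.5·(-0.559615) − 0.25·(-0.154152) = 0.3183.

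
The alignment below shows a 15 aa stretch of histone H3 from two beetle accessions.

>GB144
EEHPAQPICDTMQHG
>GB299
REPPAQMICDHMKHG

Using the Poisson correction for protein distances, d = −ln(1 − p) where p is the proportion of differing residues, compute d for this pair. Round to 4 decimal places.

Mismatches occur at site 1 (E↔R), site 3 (H↔P), site 7 (P↔M), site 11 (T↔H), site 13 (Q↔K).
p = 5/15 = 0.333333.
d = −ln(1 − 0.333333) = −ln(0.666667) = 0.4055.

0.4055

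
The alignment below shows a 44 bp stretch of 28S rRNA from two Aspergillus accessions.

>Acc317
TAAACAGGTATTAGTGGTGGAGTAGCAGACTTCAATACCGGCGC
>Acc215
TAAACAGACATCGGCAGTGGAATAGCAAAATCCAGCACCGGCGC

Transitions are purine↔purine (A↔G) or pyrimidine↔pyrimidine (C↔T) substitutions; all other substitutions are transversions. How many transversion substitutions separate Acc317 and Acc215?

Differing sites — 8:G/A (Ti); 9:T/C (Ti); 12:T/C (Ti); 13:A/G (Ti); 15:T/C (Ti); 16:G/A (Ti); 22:G/A (Ti); 28:G/A (Ti); 30:C/A (Tv); 32:T/C (Ti); 35:A/G (Ti); 36:T/C (Ti).
Of the 12 differences, 11 transitions and 1 transversion, so the answer is 1.

1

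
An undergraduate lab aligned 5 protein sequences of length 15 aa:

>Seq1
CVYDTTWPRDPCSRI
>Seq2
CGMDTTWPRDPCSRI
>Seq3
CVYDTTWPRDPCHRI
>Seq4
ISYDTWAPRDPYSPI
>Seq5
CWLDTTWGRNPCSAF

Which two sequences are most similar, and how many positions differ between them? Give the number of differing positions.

Pairwise Hamming distances:
  Seq1 vs Seq2: 2
  Seq1 vs Seq3: 1
  Seq1 vs Seq4: 6
  Seq1 vs Seq5: 6
  Seq2 vs Seq3: 3
  Seq2 vs Seq4: 7
  Seq2 vs Seq5: 6
  Seq3 vs Seq4: 7
  Seq3 vs Seq5: 7
  Seq4 vs Seq5: 10
The smallest is 1, between Seq1 and Seq3.

1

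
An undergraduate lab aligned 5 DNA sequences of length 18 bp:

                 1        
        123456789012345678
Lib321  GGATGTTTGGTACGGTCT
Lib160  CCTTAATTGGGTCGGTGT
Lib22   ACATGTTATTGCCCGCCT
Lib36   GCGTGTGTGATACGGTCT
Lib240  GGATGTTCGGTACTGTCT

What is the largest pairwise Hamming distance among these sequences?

11

Pairwise Hamming distances:
  Lib321 vs Lib160: 8
  Lib321 vs Lib22: 9
  Lib321 vs Lib36: 4
  Lib321 vs Lib240: 2
  Lib160 vs Lib22: 11
  Lib160 vs Lib36: 9
  Lib160 vs Lib240: 10
  Lib22 vs Lib36: 10
  Lib22 vs Lib240: 9
  Lib36 vs Lib240: 6
The largest is 11, between Lib160 and Lib22.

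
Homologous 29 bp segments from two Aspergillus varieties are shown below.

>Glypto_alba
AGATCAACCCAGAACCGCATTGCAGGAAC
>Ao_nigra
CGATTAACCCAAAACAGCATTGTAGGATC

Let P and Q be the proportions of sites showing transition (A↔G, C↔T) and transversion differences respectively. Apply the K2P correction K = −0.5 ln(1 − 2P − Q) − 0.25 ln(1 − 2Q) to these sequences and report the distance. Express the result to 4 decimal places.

0.2437

Mismatches occur at site 1 (A/C, transversion), site 5 (C/T, transition), site 12 (G/A, transition), site 16 (C/A, transversion), site 23 (C/T, transition), site 28 (A/T, transversion).
Of the 6 differences, 3 transitions and 3 transversions over 29 sites: P = 3/29 = 0.103448, Q = 3/29 = 0.103448.
d = −0.5·ln(0.689656) − 0.25·ln(0.793104) = −0.5·(-0.371562) − 0.25·(-0.231801) = 0.2437.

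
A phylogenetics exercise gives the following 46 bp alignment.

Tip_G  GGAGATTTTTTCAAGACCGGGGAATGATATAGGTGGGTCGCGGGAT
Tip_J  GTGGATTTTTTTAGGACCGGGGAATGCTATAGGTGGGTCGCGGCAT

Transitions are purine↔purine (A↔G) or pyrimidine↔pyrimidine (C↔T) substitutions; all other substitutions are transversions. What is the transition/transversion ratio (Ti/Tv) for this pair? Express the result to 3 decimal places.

Differing sites — 2:G/T (Tv); 3:A/G (Ti); 12:C/T (Ti); 14:A/G (Ti); 27:A/C (Tv); 44:G/C (Tv).
Of the 6 differences, 3 transitions and 3 transversions, so Ti/Tv = 3/3 = 1.000.

1.000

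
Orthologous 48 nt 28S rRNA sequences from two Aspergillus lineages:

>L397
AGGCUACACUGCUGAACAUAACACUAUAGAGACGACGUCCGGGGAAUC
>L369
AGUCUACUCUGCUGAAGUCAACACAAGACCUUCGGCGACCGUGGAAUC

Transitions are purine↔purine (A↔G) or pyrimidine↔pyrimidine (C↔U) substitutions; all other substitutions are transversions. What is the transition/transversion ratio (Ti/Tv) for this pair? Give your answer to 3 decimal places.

Mismatches occur at site 3 (G↔U, transversion), site 8 (A↔U, transversion), site 17 (C↔G, transversion), site 18 (A↔U, transversion), site 19 (U↔C, transition), site 25 (U↔A, transversion), site 27 (U↔G, transversion), site 29 (G↔C, transversion), site 30 (A↔C, transversion), site 31 (G↔U, transversion), site 32 (A↔U, transversion), site 35 (A↔G, transition), site 38 (U↔A, transversion), site 42 (G↔U, transversion).
Of the 14 differences, 2 transitions and 12 transversions, so Ti/Tv = 2/12 = 0.167.

0.167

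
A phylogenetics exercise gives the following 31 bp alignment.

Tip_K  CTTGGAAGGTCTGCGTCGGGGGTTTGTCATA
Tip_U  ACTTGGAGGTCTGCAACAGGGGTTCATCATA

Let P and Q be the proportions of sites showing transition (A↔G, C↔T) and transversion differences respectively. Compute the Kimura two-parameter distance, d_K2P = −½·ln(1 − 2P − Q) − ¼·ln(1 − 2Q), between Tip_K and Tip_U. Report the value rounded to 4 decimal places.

0.3845

The sequences differ at positions 1 (C/A, transversion), 2 (T/C, transition), 4 (G/T, transversion), 6 (A/G, transition), 15 (G/A, transition), 16 (T/A, transversion), 18 (G/A, transition), 25 (T/C, transition), 26 (G/A, transition).
Of the 9 differences, 6 transitions and 3 transversions over 31 sites: P = 6/31 = 0.193548, Q = 3/31 = 0.096774.
d = −0.5·ln(0.516130) − 0.25·ln(0.806452) = −0.5·(-0.661397) − 0.25·(-0.215111) = 0.3845.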